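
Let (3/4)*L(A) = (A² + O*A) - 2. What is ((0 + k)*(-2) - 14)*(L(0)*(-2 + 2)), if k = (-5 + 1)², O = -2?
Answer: 0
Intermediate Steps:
L(A) = -8/3 - 8*A/3 + 4*A²/3 (L(A) = 4*((A² - 2*A) - 2)/3 = 4*(-2 + A² - 2*A)/3 = -8/3 - 8*A/3 + 4*A²/3)
k = 16 (k = (-4)² = 16)
((0 + k)*(-2) - 14)*(L(0)*(-2 + 2)) = ((0 + 16)*(-2) - 14)*((-8/3 - 8/3*0 + (4/3)*0²)*(-2 + 2)) = (16*(-2) - 14)*((-8/3 + 0 + (4/3)*0)*0) = (-32 - 14)*((-8/3 + 0 + 0)*0) = -(-368)*0/3 = -46*0 = 0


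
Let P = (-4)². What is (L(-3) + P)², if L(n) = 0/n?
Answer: 256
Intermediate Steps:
L(n) = 0
P = 16
(L(-3) + P)² = (0 + 16)² = 16² = 256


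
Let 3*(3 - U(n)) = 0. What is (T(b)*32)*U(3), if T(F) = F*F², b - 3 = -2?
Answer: 96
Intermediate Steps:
U(n) = 3 (U(n) = 3 - ⅓*0 = 3 + 0 = 3)
b = 1 (b = 3 - 2 = 1)
T(F) = F³
(T(b)*32)*U(3) = (1³*32)*3 = (1*32)*3 = 32*3 = 96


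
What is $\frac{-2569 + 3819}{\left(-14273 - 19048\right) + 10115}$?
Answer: $- \frac{625}{11603} \approx -0.053865$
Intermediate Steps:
$\frac{-2569 + 3819}{\left(-14273 - 19048\right) + 10115} = \frac{1250}{-33321 + 10115} = \frac{1250}{-23206} = 1250 \left(- \frac{1}{23206}\right) = - \frac{625}{11603}$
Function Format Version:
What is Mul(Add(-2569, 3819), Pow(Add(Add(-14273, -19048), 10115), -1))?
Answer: Rational(-625, 11603) ≈ -0.053865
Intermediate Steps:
Mul(Add(-2569, 3819), Pow(Add(Add(-14273, -19048), 10115), -1)) = Mul(1250, Pow(Add(-33321, 10115), -1)) = Mul(1250, Pow(-23206, -1)) = Mul(1250, Rational(-1, 23206)) = Rational(-625, 11603)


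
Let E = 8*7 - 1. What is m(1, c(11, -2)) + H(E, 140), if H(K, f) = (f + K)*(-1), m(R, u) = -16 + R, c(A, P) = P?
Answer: -210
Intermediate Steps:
E = 55 (E = 56 - 1 = 55)
H(K, f) = -K - f (H(K, f) = (K + f)*(-1) = -K - f)
m(1, c(11, -2)) + H(E, 140) = (-16 + 1) + (-1*55 - 1*140) = -15 + (-55 - 140) = -15 - 195 = -210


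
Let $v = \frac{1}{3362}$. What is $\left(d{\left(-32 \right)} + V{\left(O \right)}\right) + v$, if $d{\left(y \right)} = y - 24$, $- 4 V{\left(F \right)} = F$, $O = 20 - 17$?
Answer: $- \frac{381585}{6724} \approx -56.75$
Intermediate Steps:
$O = 3$ ($O = 20 - 17 = 3$)
$V{\left(F \right)} = - \frac{F}{4}$
$d{\left(y \right)} = -24 + y$
$v = \frac{1}{3362} \approx 0.00029744$
$\left(d{\left(-32 \right)} + V{\left(O \right)}\right) + v = \left(\left(-24 - 32\right) - \frac{3}{4}\right) + \frac{1}{3362} = \left(-56 - \frac{3}{4}\right) + \frac{1}{3362} = - \frac{227}{4} + \frac{1}{3362} = - \frac{381585}{6724}$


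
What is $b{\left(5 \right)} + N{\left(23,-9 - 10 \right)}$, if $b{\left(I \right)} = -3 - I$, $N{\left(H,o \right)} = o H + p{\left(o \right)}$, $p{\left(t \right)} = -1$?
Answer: $-446$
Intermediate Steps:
$N{\left(H,o \right)} = -1 + H o$ ($N{\left(H,o \right)} = o H - 1 = H o - 1 = -1 + H o$)
$b{\left(5 \right)} + N{\left(23,-9 - 10 \right)} = \left(-3 - 5\right) + \left(-1 + 23 \left(-9 - 10\right)\right) = \left(-3 - 5\right) + \left(-1 + 23 \left(-19\right)\right) = -8 - 438 = -446$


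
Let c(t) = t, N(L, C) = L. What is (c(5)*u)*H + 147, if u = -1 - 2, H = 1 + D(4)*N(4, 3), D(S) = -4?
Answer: 372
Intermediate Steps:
H = -15 (H = 1 - 4*4 = 1 - 16 = -15)
u = -3
(c(5)*u)*H + 147 = (5*(-3))*(-15) + 147 = -15*(-15) + 147 = 225 + 147 = 372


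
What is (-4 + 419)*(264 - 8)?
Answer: 106240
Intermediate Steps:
(-4 + 419)*(264 - 8) = 415*256 = 106240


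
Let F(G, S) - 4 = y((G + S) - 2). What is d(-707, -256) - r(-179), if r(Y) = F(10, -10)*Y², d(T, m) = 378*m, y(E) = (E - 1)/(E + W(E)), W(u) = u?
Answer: -995851/4 ≈ -2.4896e+5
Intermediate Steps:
y(E) = (-1 + E)/(2*E) (y(E) = (E - 1)/(E + E) = (-1 + E)/((2*E)) = (-1 + E)*(1/(2*E)) = (-1 + E)/(2*E))
F(G, S) = 4 + (-3 + G + S)/(2*(-2 + G + S)) (F(G, S) = 4 + (-1 + ((G + S) - 2))/(2*((G + S) - 2)) = 4 + (-1 + (-2 + G + S))/(2*(-2 + G + S)) = 4 + (-3 + G + S)/(2*(-2 + G + S)))
r(Y) = 19*Y²/4 (r(Y) = ((-19 + 9*10 + 9*(-10))/(2*(-2 + 10 - 10)))*Y² = ((½)*(-19 + 90 - 90)/(-2))*Y² = ((½)*(-½)*(-19))*Y² = 19*Y²/4)
d(-707, -256) - r(-179) = 378*(-256) - 19*(-179)²/4 = -96768 - 19*32041/4 = -96768 - 1*608779/4 = -96768 - 608779/4 = -995851/4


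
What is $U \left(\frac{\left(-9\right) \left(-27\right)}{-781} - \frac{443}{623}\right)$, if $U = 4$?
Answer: $- \frac{1989488}{486563} \approx -4.0889$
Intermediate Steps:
$U \left(\frac{\left(-9\right) \left(-27\right)}{-781} - \frac{443}{623}\right) = 4 \left(\frac{\left(-9\right) \left(-27\right)}{-781} - \frac{443}{623}\right) = 4 \left(243 \left(- \frac{1}{781}\right) - \frac{443}{623}\right) = 4 \left(- \frac{243}{781} - \frac{443}{623}\right) = 4 \left(- \frac{497372}{486563}\right) = - \frac{1989488}{486563}$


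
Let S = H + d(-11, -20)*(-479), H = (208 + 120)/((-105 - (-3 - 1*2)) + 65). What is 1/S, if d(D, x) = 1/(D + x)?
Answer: 1085/6597 ≈ 0.16447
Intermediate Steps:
H = -328/35 (H = 328/((-105 - (-3 - 2)) + 65) = 328/((-105 - 1*(-5)) + 65) = 328/((-105 + 5) + 65) = 328/(-100 + 65) = 328/(-35) = 328*(-1/35) = -328/35 ≈ -9.3714)
S = 6597/1085 (S = -328/35 - 479/(-11 - 20) = -328/35 - 479/(-31) = -328/35 - 1/31*(-479) = -328/35 + 479/31 = 6597/1085 ≈ 6.0802)
1/S = 1/(6597/1085) = 1085/6597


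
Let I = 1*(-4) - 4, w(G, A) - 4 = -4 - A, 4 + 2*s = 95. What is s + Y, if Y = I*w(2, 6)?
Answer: 187/2 ≈ 93.500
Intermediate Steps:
s = 91/2 (s = -2 + (½)*95 = -2 + 95/2 = 91/2 ≈ 45.500)
w(G, A) = -A (w(G, A) = 4 + (-4 - A) = -A)
I = -8 (I = -4 - 4 = -8)
Y = 48 (Y = -(-8)*6 = -8*(-6) = 48)
s + Y = 91/2 + 48 = 187/2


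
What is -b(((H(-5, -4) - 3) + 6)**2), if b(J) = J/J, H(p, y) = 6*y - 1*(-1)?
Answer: -1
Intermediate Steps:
H(p, y) = 1 + 6*y (H(p, y) = 6*y + 1 = 1 + 6*y)
b(J) = 1
-b(((H(-5, -4) - 3) + 6)**2) = -1*1 = -1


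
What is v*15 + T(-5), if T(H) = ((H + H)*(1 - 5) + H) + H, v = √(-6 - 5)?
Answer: 30 + 15*I*√11 ≈ 30.0 + 49.749*I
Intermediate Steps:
v = I*√11 (v = √(-11) = I*√11 ≈ 3.3166*I)
T(H) = -6*H (T(H) = ((2*H)*(-4) + H) + H = (-8*H + H) + H = -7*H + H = -6*H)
v*15 + T(-5) = (I*√11)*15 - 6*(-5) = 15*I*√11 + 30 = 30 + 15*I*√11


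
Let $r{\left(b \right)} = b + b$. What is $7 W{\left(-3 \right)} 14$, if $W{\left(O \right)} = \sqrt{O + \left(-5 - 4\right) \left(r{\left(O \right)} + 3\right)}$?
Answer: $196 \sqrt{6} \approx 480.1$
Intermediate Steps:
$r{\left(b \right)} = 2 b$
$W{\left(O \right)} = \sqrt{-27 - 17 O}$ ($W{\left(O \right)} = \sqrt{O + \left(-5 - 4\right) \left(2 O + 3\right)} = \sqrt{O - 9 \left(3 + 2 O\right)} = \sqrt{O - \left(27 + 18 O\right)} = \sqrt{-27 - 17 O}$)
$7 W{\left(-3 \right)} 14 = 7 \sqrt{-27 - -51} \cdot 14 = 7 \sqrt{-27 + 51} \cdot 14 = 7 \sqrt{24} \cdot 14 = 7 \cdot 2 \sqrt{6} \cdot 14 = 14 \sqrt{6} \cdot 14 = 196 \sqrt{6}$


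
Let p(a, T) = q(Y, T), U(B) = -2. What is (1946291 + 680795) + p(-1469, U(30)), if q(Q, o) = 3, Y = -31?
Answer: 2627089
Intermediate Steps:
p(a, T) = 3
(1946291 + 680795) + p(-1469, U(30)) = (1946291 + 680795) + 3 = 2627086 + 3 = 2627089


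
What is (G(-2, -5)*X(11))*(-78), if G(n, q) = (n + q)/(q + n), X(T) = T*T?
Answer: -9438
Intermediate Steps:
X(T) = T**2
G(n, q) = 1 (G(n, q) = (n + q)/(n + q) = 1)
(G(-2, -5)*X(11))*(-78) = (1*11**2)*(-78) = (1*121)*(-78) = 121*(-78) = -9438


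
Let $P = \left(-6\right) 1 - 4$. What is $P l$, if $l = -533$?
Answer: $5330$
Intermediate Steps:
$P = -10$ ($P = -6 - 4 = -10$)
$P l = \left(-10\right) \left(-533\right) = 5330$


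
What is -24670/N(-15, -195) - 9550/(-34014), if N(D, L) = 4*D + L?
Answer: 28052021/289119 ≈ 97.026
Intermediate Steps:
N(D, L) = L + 4*D
-24670/N(-15, -195) - 9550/(-34014) = -24670/(-195 + 4*(-15)) - 9550/(-34014) = -24670/(-195 - 60) - 9550*(-1/34014) = -24670/(-255) + 4775/17007 = -24670*(-1/255) + 4775/17007 = 4934/51 + 4775/17007 = 28052021/289119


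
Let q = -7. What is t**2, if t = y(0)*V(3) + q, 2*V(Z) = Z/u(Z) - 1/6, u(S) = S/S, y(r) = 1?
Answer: 4489/144 ≈ 31.174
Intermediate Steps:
u(S) = 1
V(Z) = -1/12 + Z/2 (V(Z) = (Z/1 - 1/6)/2 = (Z*1 - 1*1/6)/2 = (Z - 1/6)/2 = (-1/6 + Z)/2 = -1/12 + Z/2)
t = -67/12 (t = 1*(-1/12 + (1/2)*3) - 7 = 1*(-1/12 + 3/2) - 7 = 1*(17/12) - 7 = 17/12 - 7 = -67/12 ≈ -5.5833)
t**2 = (-67/12)**2 = 4489/144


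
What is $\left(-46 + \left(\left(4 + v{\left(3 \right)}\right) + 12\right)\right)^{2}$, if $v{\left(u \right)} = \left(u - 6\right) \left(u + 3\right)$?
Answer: $2304$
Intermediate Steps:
$v{\left(u \right)} = \left(-6 + u\right) \left(3 + u\right)$
$\left(-46 + \left(\left(4 + v{\left(3 \right)}\right) + 12\right)\right)^{2} = \left(-46 + \left(\left(4 - \left(27 - 9\right)\right) + 12\right)\right)^{2} = \left(-46 + \left(\left(4 - 18\right) + 12\right)\right)^{2} = \left(-46 + \left(-14 + 12\right)\right)^{2} = \left(-46 - 2\right)^{2} = \left(-48\right)^{2} = 2304$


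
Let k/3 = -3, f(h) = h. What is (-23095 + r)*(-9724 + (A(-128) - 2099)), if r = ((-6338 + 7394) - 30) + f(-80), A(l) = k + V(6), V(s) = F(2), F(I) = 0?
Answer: 262066968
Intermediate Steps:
V(s) = 0
k = -9 (k = 3*(-3) = -9)
A(l) = -9 (A(l) = -9 + 0 = -9)
r = 946 (r = ((-6338 + 7394) - 30) - 80 = (1056 - 30) - 80 = 1026 - 80 = 946)
(-23095 + r)*(-9724 + (A(-128) - 2099)) = (-23095 + 946)*(-9724 + (-9 - 2099)) = -22149*(-9724 - 2108) = -22149*(-11832) = 262066968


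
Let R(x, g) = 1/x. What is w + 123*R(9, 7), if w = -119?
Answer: -316/3 ≈ -105.33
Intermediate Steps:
w + 123*R(9, 7) = -119 + 123/9 = -119 + 123*(1/9) = -119 + 41/3 = -316/3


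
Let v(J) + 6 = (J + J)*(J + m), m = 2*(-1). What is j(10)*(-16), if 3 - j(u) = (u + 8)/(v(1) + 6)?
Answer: -192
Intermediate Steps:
m = -2
v(J) = -6 + 2*J*(-2 + J) (v(J) = -6 + (J + J)*(J - 2) = -6 + (2*J)*(-2 + J) = -6 + 2*J*(-2 + J))
j(u) = 7 + u/2 (j(u) = 3 - (u + 8)/((-6 - 4*1 + 2*1²) + 6) = 3 - (8 + u)/((-6 - 4 + 2*1) + 6) = 3 - (8 + u)/((-6 - 4 + 2) + 6) = 3 - (8 + u)/(-8 + 6) = 3 - (8 + u)/(-2) = 3 - (8 + u)*(-1)/2 = 3 - (-4 - u/2) = 3 + (4 + u/2) = 7 + u/2)
j(10)*(-16) = (7 + (½)*10)*(-16) = (7 + 5)*(-16) = 12*(-16) = -192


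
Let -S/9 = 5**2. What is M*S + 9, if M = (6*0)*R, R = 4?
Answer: 9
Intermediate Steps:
M = 0 (M = (6*0)*4 = 0*4 = 0)
S = -225 (S = -9*5**2 = -9*25 = -225)
M*S + 9 = 0*(-225) + 9 = 0 + 9 = 9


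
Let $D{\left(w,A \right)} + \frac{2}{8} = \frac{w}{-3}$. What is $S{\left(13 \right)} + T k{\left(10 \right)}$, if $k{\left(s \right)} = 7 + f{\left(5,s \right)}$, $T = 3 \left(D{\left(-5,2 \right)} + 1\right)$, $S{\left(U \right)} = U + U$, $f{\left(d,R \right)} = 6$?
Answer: $\frac{481}{4} \approx 120.25$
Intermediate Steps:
$S{\left(U \right)} = 2 U$
$D{\left(w,A \right)} = - \frac{1}{4} - \frac{w}{3}$ ($D{\left(w,A \right)} = - \frac{1}{4} + \frac{w}{-3} = - \frac{1}{4} + w \left(- \frac{1}{3}\right) = - \frac{1}{4} - \frac{w}{3}$)
$T = \frac{29}{4}$ ($T = 3 \left(\left(- \frac{1}{4} - - \frac{5}{3}\right) + 1\right) = 3 \left(\left(- \frac{1}{4} + \frac{5}{3}\right) + 1\right) = 3 \left(\frac{17}{12} + 1\right) = 3 \cdot \frac{29}{12} = \frac{29}{4} \approx 7.25$)
$k{\left(s \right)} = 13$ ($k{\left(s \right)} = 7 + 6 = 13$)
$S{\left(13 \right)} + T k{\left(10 \right)} = 2 \cdot 13 + \frac{29}{4} \cdot 13 = 26 + \frac{377}{4} = \frac{481}{4}$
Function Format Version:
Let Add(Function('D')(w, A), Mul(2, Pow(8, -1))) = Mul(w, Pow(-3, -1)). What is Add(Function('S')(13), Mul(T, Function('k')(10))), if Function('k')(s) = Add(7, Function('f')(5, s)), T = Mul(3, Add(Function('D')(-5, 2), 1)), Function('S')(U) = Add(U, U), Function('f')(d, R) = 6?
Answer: Rational(481, 4) ≈ 120.25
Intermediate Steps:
Function('S')(U) = Mul(2, U)
Function('D')(w, A) = Add(Rational(-1, 4), Mul(Rational(-1, 3), w)) (Function('D')(w, A) = Add(Rational(-1, 4), Mul(w, Pow(-3, -1))) = Add(Rational(-1, 4), Mul(w, Rational(-1, 3))) = Add(Rational(-1, 4), Mul(Rational(-1, 3), w)))
T = Rational(29, 4) (T = Mul(3, Add(Add(Rational(-1, 4), Mul(Rational(-1, 3), -5)), 1)) = Mul(3, Add(Add(Rational(-1, 4), Rational(5, 3)), 1)) = Mul(3, Add(Rational(17, 12), 1)) = Mul(3, Rational(29, 12)) = Rational(29, 4) ≈ 7.2500)
Function('k')(s) = 13 (Function('k')(s) = Add(7, 6) = 13)
Add(Function('S')(13), Mul(T, Function('k')(10))) = Add(Mul(2, 13), Mul(Rational(29, 4), 13)) = Add(26, Rational(377, 4)) = Rational(481, 4)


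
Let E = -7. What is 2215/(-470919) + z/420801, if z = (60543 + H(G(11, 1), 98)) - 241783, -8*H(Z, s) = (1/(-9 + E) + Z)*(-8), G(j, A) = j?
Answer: -460140176525/1056870325968 ≈ -0.43538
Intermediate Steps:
H(Z, s) = -1/16 + Z (H(Z, s) = -(1/(-9 - 7) + Z)*(-8)/8 = -(1/(-16) + Z)*(-8)/8 = -(-1/16 + Z)*(-8)/8 = -(1/2 - 8*Z)/8 = -1/16 + Z)
z = -2899665/16 (z = (60543 + (-1/16 + 11)) - 241783 = (60543 + 175/16) - 241783 = 968863/16 - 241783 = -2899665/16 ≈ -1.8123e+5)
2215/(-470919) + z/420801 = 2215/(-470919) - 2899665/16/420801 = 2215*(-1/470919) - 2899665/16*1/420801 = -2215/470919 - 966555/2244272 = -460140176525/1056870325968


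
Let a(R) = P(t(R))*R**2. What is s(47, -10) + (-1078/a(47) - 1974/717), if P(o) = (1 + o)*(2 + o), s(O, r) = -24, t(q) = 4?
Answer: -211994011/7919265 ≈ -26.769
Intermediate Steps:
a(R) = 30*R**2 (a(R) = (2 + 4**2 + 3*4)*R**2 = (2 + 16 + 12)*R**2 = 30*R**2)
s(47, -10) + (-1078/a(47) - 1974/717) = -24 + (-1078/(30*47**2) - 1974/717) = -24 + (-1078/(30*2209) - 1974*1/717) = -24 + (-1078/66270 - 658/239) = -24 + (-1078*1/66270 - 658/239) = -24 + (-539/33135 - 658/239) = -24 - 21931651/7919265 = -211994011/7919265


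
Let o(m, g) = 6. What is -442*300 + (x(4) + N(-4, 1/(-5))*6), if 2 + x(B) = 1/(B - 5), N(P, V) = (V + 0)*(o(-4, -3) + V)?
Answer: -3315249/25 ≈ -1.3261e+5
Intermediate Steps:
N(P, V) = V*(6 + V) (N(P, V) = (V + 0)*(6 + V) = V*(6 + V))
x(B) = -2 + 1/(-5 + B) (x(B) = -2 + 1/(B - 5) = -2 + 1/(-5 + B))
-442*300 + (x(4) + N(-4, 1/(-5))*6) = -442*300 + ((11 - 2*4)/(-5 + 4) + ((6 + 1/(-5))/(-5))*6) = -132600 + ((11 - 8)/(-1) - (6 - ⅕)/5*6) = -132600 + (-1*3 - ⅕*29/5*6) = -132600 + (-3 - 29/25*6) = -132600 + (-3 - 174/25) = -132600 - 249/25 = -3315249/25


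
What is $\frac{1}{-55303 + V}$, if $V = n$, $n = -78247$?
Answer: $- \frac{1}{133550} \approx -7.4878 \cdot 10^{-6}$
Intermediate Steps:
$V = -78247$
$\frac{1}{-55303 + V} = \frac{1}{-55303 - 78247} = \frac{1}{-133550} = - \frac{1}{133550}$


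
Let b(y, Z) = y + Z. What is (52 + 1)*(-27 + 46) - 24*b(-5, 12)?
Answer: 839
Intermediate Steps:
b(y, Z) = Z + y
(52 + 1)*(-27 + 46) - 24*b(-5, 12) = (52 + 1)*(-27 + 46) - 24*(12 - 5) = 53*19 - 24*7 = 1007 - 168 = 839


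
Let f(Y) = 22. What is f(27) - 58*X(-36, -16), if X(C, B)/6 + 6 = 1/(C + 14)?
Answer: 23384/11 ≈ 2125.8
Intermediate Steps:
X(C, B) = -36 + 6/(14 + C) (X(C, B) = -36 + 6/(C + 14) = -36 + 6/(14 + C))
f(27) - 58*X(-36, -16) = 22 - 348*(-83 - 6*(-36))/(14 - 36) = 22 - 348*(-83 + 216)/(-22) = 22 - 348*(-1)*133/22 = 22 - 58*(-399/11) = 22 + 23142/11 = 23384/11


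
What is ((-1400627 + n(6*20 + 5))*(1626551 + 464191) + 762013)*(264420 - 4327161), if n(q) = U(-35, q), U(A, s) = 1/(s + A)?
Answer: 59485615894619246926/5 ≈ 1.1897e+19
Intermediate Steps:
U(A, s) = 1/(A + s)
n(q) = 1/(-35 + q)
((-1400627 + n(6*20 + 5))*(1626551 + 464191) + 762013)*(264420 - 4327161) = ((-1400627 + 1/(-35 + (6*20 + 5)))*(1626551 + 464191) + 762013)*(264420 - 4327161) = ((-1400627 + 1/(-35 + (120 + 5)))*2090742 + 762013)*(-4062741) = ((-1400627 + 1/(-35 + 125))*2090742 + 762013)*(-4062741) = ((-1400627 + 1/90)*2090742 + 762013)*(-4062741) = (-126056429/90*2090742 + 762013)*(-4062741) = (-43925245080053/15 + 762013)*(-4062741) = -43925233649858/15*(-4062741) = 59485615894619246926/5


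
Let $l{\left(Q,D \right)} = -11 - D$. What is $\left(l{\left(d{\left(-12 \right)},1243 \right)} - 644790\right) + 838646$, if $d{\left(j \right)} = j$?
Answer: $192602$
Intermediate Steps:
$\left(l{\left(d{\left(-12 \right)},1243 \right)} - 644790\right) + 838646 = \left(\left(-11 - 1243\right) - 644790\right) + 838646 = \left(-1254 - 644790\right) + 838646 = -646044 + 838646 = 192602$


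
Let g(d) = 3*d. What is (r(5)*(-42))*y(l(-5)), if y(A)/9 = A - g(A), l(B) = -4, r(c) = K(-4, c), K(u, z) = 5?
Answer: -15120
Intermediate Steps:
r(c) = 5
y(A) = -18*A (y(A) = 9*(A - 3*A) = 9*(-2*A) = -18*A)
(r(5)*(-42))*y(l(-5)) = (5*(-42))*(-18*(-4)) = -210*72 = -15120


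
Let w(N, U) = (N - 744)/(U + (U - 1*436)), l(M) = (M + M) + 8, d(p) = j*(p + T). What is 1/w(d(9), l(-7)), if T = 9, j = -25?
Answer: 224/597 ≈ 0.37521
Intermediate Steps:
d(p) = -225 - 25*p (d(p) = -25*(p + 9) = -25*(9 + p) = -225 - 25*p)
l(M) = 8 + 2*M (l(M) = 2*M + 8 = 8 + 2*M)
w(N, U) = (-744 + N)/(-436 + 2*U) (w(N, U) = (-744 + N)/(U + (U - 436)) = (-744 + N)/(U + (-436 + U)) = (-744 + N)/(-436 + 2*U))
1/w(d(9), l(-7)) = 1/((-744 + (-225 - 25*9))/(2*(-218 + (8 + 2*(-7))))) = 1/((-744 + (-225 - 225))/(2*(-218 + (8 - 14)))) = 1/((-744 - 450)/(2*(-218 - 6))) = 1/((½)*(-1194)/(-224)) = 1/((½)*(-1/224)*(-1194)) = 1/(597/224) = 224/597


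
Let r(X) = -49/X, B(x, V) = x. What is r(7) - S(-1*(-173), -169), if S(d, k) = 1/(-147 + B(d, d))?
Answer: -183/26 ≈ -7.0385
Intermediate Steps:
S(d, k) = 1/(-147 + d)
r(7) - S(-1*(-173), -169) = -49/7 - 1/(-147 - 1*(-173)) = -49*1/7 - 1/(-147 + 173) = -7 - 1/26 = -183/26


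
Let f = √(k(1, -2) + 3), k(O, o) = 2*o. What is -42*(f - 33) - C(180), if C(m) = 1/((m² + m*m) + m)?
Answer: 90062279/64980 - 42*I ≈ 1386.0 - 42.0*I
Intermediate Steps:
f = I (f = √(2*(-2) + 3) = √(-4 + 3) = √(-1) = I ≈ 1.0*I)
C(m) = 1/(m + 2*m²) (C(m) = 1/((m² + m²) + m) = 1/(2*m² + m) = 1/(m + 2*m²))
-42*(f - 33) - C(180) = -42*(I - 33) - 1/(180*(1 + 2*180)) = -42*(-33 + I) - 1/(180*(1 + 360)) = (1386 - 42*I) - 1/(180*361) = (1386 - 42*I) - 1*1/64980 = (1386 - 42*I) - 1/64980 = 90062279/64980 - 42*I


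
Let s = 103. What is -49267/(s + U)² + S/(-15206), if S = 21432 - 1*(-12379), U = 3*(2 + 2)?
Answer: -1196304477/201099350 ≈ -5.9488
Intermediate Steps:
U = 12 (U = 3*4 = 12)
S = 33811 (S = 21432 + 12379 = 33811)
-49267/(s + U)² + S/(-15206) = -49267/(103 + 12)² + 33811/(-15206) = -49267/(115²) + 33811*(-1/15206) = -49267/13225 - 33811/15206 = -1196304477/201099350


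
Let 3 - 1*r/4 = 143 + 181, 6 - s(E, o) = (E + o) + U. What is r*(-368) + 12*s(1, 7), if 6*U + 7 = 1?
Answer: 472500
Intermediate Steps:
U = -1 (U = -7/6 + (⅙)*1 = -7/6 + ⅙ = -1)
s(E, o) = 7 - E - o (s(E, o) = 6 - ((E + o) - 1) = 6 - (-1 + E + o) = 6 + (1 - E - o) = 7 - E - o)
r = -1284 (r = 12 - 4*(143 + 181) = 12 - 4*324 = 12 - 1296 = -1284)
r*(-368) + 12*s(1, 7) = -1284*(-368) + 12*(7 - 1*1 - 1*7) = 472512 + 12*(7 - 1 - 7) = 472512 + 12*(-1) = 472512 - 12 = 472500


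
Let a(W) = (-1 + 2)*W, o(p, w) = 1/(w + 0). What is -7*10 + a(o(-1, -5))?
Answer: -351/5 ≈ -70.200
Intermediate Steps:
o(p, w) = 1/w
a(W) = W (a(W) = 1*W = W)
-7*10 + a(o(-1, -5)) = -7*10 + 1/(-5) = -70 - 1/5 = -351/5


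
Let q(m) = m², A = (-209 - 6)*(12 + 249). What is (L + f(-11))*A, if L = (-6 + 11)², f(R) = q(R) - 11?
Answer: -7575525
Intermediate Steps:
A = -56115 (A = -215*261 = -56115)
f(R) = -11 + R² (f(R) = R² - 11 = -11 + R²)
L = 25 (L = 5² = 25)
(L + f(-11))*A = (25 + (-11 + (-11)²))*(-56115) = (25 + (-11 + 121))*(-56115) = (25 + 110)*(-56115) = 135*(-56115) = -7575525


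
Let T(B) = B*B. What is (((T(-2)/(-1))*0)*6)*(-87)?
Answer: 0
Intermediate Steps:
T(B) = B²
(((T(-2)/(-1))*0)*6)*(-87) = ((((-2)²/(-1))*0)*6)*(-87) = (((4*(-1))*0)*6)*(-87) = (-4*0*6)*(-87) = (0*6)*(-87) = 0*(-87) = 0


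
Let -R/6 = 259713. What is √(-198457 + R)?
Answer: I*√1756735 ≈ 1325.4*I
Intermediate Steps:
R = -1558278 (R = -6*259713 = -1558278)
√(-198457 + R) = √(-198457 - 1558278) = √(-1756735) = I*√1756735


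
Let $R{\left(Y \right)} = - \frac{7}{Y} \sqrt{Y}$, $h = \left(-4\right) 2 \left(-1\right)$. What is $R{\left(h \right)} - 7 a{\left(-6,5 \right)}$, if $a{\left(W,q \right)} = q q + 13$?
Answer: $-266 - \frac{7 \sqrt{2}}{4} \approx -268.48$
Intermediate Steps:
$a{\left(W,q \right)} = 13 + q^{2}$ ($a{\left(W,q \right)} = q^{2} + 13 = 13 + q^{2}$)
$h = 8$ ($h = \left(-8\right) \left(-1\right) = 8$)
$R{\left(Y \right)} = - \frac{7}{\sqrt{Y}}$
$R{\left(h \right)} - 7 a{\left(-6,5 \right)} = - \frac{7}{2 \sqrt{2}} - 7 \left(13 + 5^{2}\right) = - 7 \frac{\sqrt{2}}{4} - 7 \left(13 + 25\right) = - \frac{7 \sqrt{2}}{4} - 266 = -266 - \frac{7 \sqrt{2}}{4}$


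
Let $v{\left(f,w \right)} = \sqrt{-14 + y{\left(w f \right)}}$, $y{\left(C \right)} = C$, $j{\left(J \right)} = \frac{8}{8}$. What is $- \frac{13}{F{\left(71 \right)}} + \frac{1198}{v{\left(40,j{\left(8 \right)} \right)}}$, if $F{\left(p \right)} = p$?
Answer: $- \frac{13}{71} + \frac{599 \sqrt{26}}{13} \approx 234.76$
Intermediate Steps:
$j{\left(J \right)} = 1$ ($j{\left(J \right)} = 8 \cdot \frac{1}{8} = 1$)
$v{\left(f,w \right)} = \sqrt{-14 + f w}$ ($v{\left(f,w \right)} = \sqrt{-14 + w f} = \sqrt{-14 + f w}$)
$- \frac{13}{F{\left(71 \right)}} + \frac{1198}{v{\left(40,j{\left(8 \right)} \right)}} = - \frac{13}{71} + \frac{1198}{\sqrt{-14 + 40 \cdot 1}} = \left(-13\right) \frac{1}{71} + \frac{1198}{\sqrt{-14 + 40}} = - \frac{13}{71} + \frac{1198}{\sqrt{26}} = - \frac{13}{71} + 1198 \frac{\sqrt{26}}{26} = - \frac{13}{71} + \frac{599 \sqrt{26}}{13}$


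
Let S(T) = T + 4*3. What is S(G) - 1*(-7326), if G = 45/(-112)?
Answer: 821811/112 ≈ 7337.6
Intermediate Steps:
G = -45/112 (G = 45*(-1/112) = -45/112 ≈ -0.40179)
S(T) = 12 + T (S(T) = T + 12 = 12 + T)
S(G) - 1*(-7326) = (12 - 45/112) - 1*(-7326) = 1299/112 + 7326 = 821811/112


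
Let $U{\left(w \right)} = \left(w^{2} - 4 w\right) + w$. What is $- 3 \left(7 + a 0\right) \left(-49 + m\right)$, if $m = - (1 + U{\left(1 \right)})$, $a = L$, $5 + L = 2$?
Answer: $1008$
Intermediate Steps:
$L = -3$ ($L = -5 + 2 = -3$)
$U{\left(w \right)} = w^{2} - 3 w$
$a = -3$
$m = 1$ ($m = - (1 + 1 \left(-3 + 1\right)) = - (1 + 1 \left(-2\right)) = - (1 - 2) = \left(-1\right) \left(-1\right) = 1$)
$- 3 \left(7 + a 0\right) \left(-49 + m\right) = - 3 \left(7 - 0\right) \left(-49 + 1\right) = - 3 \left(7 + 0\right) \left(-48\right) = \left(-3\right) 7 \left(-48\right) = \left(-21\right) \left(-48\right) = 1008$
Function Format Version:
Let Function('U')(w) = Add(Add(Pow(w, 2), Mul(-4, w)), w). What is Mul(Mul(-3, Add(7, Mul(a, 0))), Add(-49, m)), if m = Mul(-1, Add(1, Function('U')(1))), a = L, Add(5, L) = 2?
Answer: 1008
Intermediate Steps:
L = -3 (L = Add(-5, 2) = -3)
Function('U')(w) = Add(Pow(w, 2), Mul(-3, w))
a = -3
m = 1 (m = Mul(-1, Add(1, Mul(1, Add(-3, 1)))) = Mul(-1, Add(1, Mul(1, -2))) = Mul(-1, Add(1, -2)) = Mul(-1, -1) = 1)
Mul(Mul(-3, Add(7, Mul(a, 0))), Add(-49, m)) = Mul(Mul(-3, Add(7, Mul(-3, 0))), Add(-49, 1)) = Mul(Mul(-3, Add(7, 0)), -48) = Mul(Mul(-3, 7), -48) = Mul(-21, -48) = 1008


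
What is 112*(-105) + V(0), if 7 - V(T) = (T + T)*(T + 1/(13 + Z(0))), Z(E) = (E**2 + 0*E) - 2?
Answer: -11753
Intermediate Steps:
Z(E) = -2 + E**2 (Z(E) = (E**2 + 0) - 2 = E**2 - 2 = -2 + E**2)
V(T) = 7 - 2*T*(1/11 + T) (V(T) = 7 - (T + T)*(T + 1/(13 + (-2 + 0**2))) = 7 - 2*T*(T + 1/(13 + (-2 + 0))) = 7 - 2*T*(T + 1/(13 - 2)) = 7 - 2*T*(T + 1/11) = 7 - 2*T*(1/11 + T))
112*(-105) + V(0) = 112*(-105) + (7 - 2*0**2 - 2/11*0) = -11760 + (7 - 2*0 + 0) = -11760 + (7 + 0 + 0) = -11760 + 7 = -11753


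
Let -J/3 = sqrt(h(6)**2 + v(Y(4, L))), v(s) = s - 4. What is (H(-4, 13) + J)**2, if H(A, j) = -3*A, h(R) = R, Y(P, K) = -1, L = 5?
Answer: 423 - 72*sqrt(31) ≈ 22.121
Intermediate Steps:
v(s) = -4 + s
J = -3*sqrt(31) (J = -3*sqrt(6**2 + (-4 - 1)) = -3*sqrt(36 - 5) = -3*sqrt(31) ≈ -16.703)
(H(-4, 13) + J)**2 = (-3*(-4) - 3*sqrt(31))**2 = (12 - 3*sqrt(31))**2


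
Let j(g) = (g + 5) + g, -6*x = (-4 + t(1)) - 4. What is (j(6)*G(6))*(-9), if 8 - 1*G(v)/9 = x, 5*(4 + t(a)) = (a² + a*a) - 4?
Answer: -40851/5 ≈ -8170.2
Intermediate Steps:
t(a) = -24/5 + 2*a²/5 (t(a) = -4 + ((a² + a*a) - 4)/5 = -4 + ((a² + a²) - 4)/5 = -4 + (2*a² - 4)/5 = -4 + (-4 + 2*a²)/5 = -4 + (-⅘ + 2*a²/5) = -24/5 + 2*a²/5)
x = 31/15 (x = -((-4 + (-24/5 + (⅖)*1²)) - 4)/6 = -((-4 + (-24/5 + (⅖)*1)) - 4)/6 = -((-4 + (-24/5 + ⅖)) - 4)/6 = -((-4 - 22/5) - 4)/6 = -(-42/5 - 4)/6 = -⅙*(-62/5) = 31/15 ≈ 2.0667)
G(v) = 267/5 (G(v) = 72 - 9*31/15 = 72 - 93/5 = 267/5)
j(g) = 5 + 2*g (j(g) = (5 + g) + g = 5 + 2*g)
(j(6)*G(6))*(-9) = ((5 + 2*6)*(267/5))*(-9) = ((5 + 12)*(267/5))*(-9) = (17*(267/5))*(-9) = (4539/5)*(-9) = -40851/5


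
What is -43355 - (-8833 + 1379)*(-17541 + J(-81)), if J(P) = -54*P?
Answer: -98190173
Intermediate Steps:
-43355 - (-8833 + 1379)*(-17541 + J(-81)) = -43355 - (-8833 + 1379)*(-17541 - 54*(-81)) = -43355 - (-7454)*(-17541 + 4374) = -43355 - (-7454)*(-13167) = -43355 - 1*98146818 = -43355 - 98146818 = -98190173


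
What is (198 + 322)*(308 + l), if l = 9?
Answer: 164840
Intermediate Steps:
(198 + 322)*(308 + l) = (198 + 322)*(308 + 9) = 520*317 = 164840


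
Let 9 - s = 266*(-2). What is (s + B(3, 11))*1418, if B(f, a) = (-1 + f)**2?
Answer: 772810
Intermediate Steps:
s = 541 (s = 9 - 266*(-2) = 9 - 1*(-532) = 9 + 532 = 541)
(s + B(3, 11))*1418 = (541 + (-1 + 3)**2)*1418 = (541 + 2**2)*1418 = (541 + 4)*1418 = 545*1418 = 772810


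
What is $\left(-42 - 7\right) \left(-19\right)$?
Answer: $931$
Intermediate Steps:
$\left(-42 - 7\right) \left(-19\right) = \left(-49\right) \left(-19\right) = 931$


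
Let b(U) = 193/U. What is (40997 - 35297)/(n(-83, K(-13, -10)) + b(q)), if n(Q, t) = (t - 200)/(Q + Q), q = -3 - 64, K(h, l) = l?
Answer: -7924425/2246 ≈ -3528.2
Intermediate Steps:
q = -67
n(Q, t) = (-200 + t)/(2*Q) (n(Q, t) = (-200 + t)/((2*Q)) = (-200 + t)*(1/(2*Q)) = (-200 + t)/(2*Q))
(40997 - 35297)/(n(-83, K(-13, -10)) + b(q)) = (40997 - 35297)/((½)*(-200 - 10)/(-83) + 193/(-67)) = 5700/((½)*(-1/83)*(-210) + 193*(-1/67)) = 5700/(105/83 - 193/67) = 5700/(-8984/5561) = 5700*(-5561/8984) = -7924425/2246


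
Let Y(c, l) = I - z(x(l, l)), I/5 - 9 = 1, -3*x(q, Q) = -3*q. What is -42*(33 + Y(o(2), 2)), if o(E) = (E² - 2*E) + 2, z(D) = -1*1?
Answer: -3528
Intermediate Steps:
x(q, Q) = q (x(q, Q) = -(-1)*q = q)
I = 50 (I = 45 + 5*1 = 45 + 5 = 50)
z(D) = -1
o(E) = 2 + E² - 2*E
Y(c, l) = 51 (Y(c, l) = 50 - 1*(-1) = 50 + 1 = 51)
-42*(33 + Y(o(2), 2)) = -42*(33 + 51) = -42*84 = -3528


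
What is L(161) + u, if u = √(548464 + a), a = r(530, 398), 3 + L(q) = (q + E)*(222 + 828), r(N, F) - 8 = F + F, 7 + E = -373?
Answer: -229953 + 2*√137317 ≈ -2.2921e+5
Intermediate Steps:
E = -380 (E = -7 - 373 = -380)
r(N, F) = 8 + 2*F (r(N, F) = 8 + (F + F) = 8 + 2*F)
L(q) = -399003 + 1050*q (L(q) = -3 + (q - 380)*(222 + 828) = -3 + (-380 + q)*1050 = -3 + (-399000 + 1050*q) = -399003 + 1050*q)
a = 804 (a = 8 + 2*398 = 8 + 796 = 804)
u = 2*√137317 (u = √(548464 + 804) = √549268 = 2*√137317 ≈ 741.13)
L(161) + u = (-399003 + 1050*161) + 2*√137317 = (-399003 + 169050) + 2*√137317 = -229953 + 2*√137317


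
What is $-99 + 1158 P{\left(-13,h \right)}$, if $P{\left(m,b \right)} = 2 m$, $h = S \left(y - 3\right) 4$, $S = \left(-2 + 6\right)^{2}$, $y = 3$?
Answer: $-30207$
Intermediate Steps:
$S = 16$ ($S = 4^{2} = 16$)
$h = 0$ ($h = 16 \left(3 - 3\right) 4 = 16 \cdot 0 \cdot 4 = 0 \cdot 4 = 0$)
$-99 + 1158 P{\left(-13,h \right)} = -99 + 1158 \cdot 2 \left(-13\right) = -99 + 1158 \left(-26\right) = -99 - 30108 = -30207$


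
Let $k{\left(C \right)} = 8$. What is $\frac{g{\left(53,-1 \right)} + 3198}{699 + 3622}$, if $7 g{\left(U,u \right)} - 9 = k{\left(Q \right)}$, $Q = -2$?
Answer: $\frac{22403}{30247} \approx 0.74067$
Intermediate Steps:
$g{\left(U,u \right)} = \frac{17}{7}$ ($g{\left(U,u \right)} = \frac{9}{7} + \frac{1}{7} \cdot 8 = \frac{9}{7} + \frac{8}{7} = \frac{17}{7}$)
$\frac{g{\left(53,-1 \right)} + 3198}{699 + 3622} = \frac{\frac{17}{7} + 3198}{699 + 3622} = \frac{22403}{7 \cdot 4321} = \frac{22403}{7} \cdot \frac{1}{4321} = \frac{22403}{30247}$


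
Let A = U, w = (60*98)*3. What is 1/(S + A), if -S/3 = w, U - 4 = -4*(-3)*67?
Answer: -1/52112 ≈ -1.9189e-5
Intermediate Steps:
U = 808 (U = 4 - 4*(-3)*67 = 4 + 12*67 = 4 + 804 = 808)
w = 17640 (w = 5880*3 = 17640)
S = -52920 (S = -3*17640 = -52920)
A = 808
1/(S + A) = 1/(-52920 + 808) = 1/(-52112) = -1/52112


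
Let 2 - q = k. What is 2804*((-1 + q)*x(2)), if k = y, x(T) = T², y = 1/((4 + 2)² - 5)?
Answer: 336480/31 ≈ 10854.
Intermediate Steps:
y = 1/31 (y = 1/(6² - 5) = 1/(36 - 5) = 1/31 ≈ 0.032258)
k = 1/31 ≈ 0.032258
q = 61/31 (q = 2 - 1*1/31 = 2 - 1/31 = 61/31 ≈ 1.9677)
2804*((-1 + q)*x(2)) = 2804*((-1 + 61/31)*2²) = 2804*((30/31)*4) = 2804*(120/31) = 336480/31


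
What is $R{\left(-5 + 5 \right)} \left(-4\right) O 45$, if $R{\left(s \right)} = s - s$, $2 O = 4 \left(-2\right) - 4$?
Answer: $0$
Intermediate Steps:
$O = -6$ ($O = \frac{4 \left(-2\right) - 4}{2} = \frac{-8 - 4}{2} = \frac{1}{2} \left(-12\right) = -6$)
$R{\left(s \right)} = 0$
$R{\left(-5 + 5 \right)} \left(-4\right) O 45 = 0 \left(-4\right) \left(-6\right) 45 = 0 \left(-6\right) 45 = 0 \cdot 45 = 0$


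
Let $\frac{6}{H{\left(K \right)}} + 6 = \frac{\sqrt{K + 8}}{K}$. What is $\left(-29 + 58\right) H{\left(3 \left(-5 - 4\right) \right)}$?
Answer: $- \frac{761076}{26263} + \frac{4698 i \sqrt{19}}{26263} \approx -28.979 + 0.77973 i$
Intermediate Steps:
$H{\left(K \right)} = \frac{6}{-6 + \frac{\sqrt{8 + K}}{K}}$ ($H{\left(K \right)} = \frac{6}{-6 + \frac{\sqrt{K + 8}}{K}} = \frac{6}{-6 + \frac{\sqrt{8 + K}}{K}}$)
$\left(-29 + 58\right) H{\left(3 \left(-5 - 4\right) \right)} = \left(-29 + 58\right) \left(- \frac{6 \cdot 3 \left(-5 - 4\right)}{- \sqrt{8 + 3 \left(-5 - 4\right)} + 6 \cdot 3 \left(-5 - 4\right)}\right) = 29 \left(- \frac{6 \cdot 3 \left(-9\right)}{- \sqrt{8 + 3 \left(-9\right)} + 6 \cdot 3 \left(-9\right)}\right) = 29 \left(\left(-6\right) \left(-27\right) \frac{1}{- \sqrt{8 - 27} + 6 \left(-27\right)}\right) = 29 \left(\left(-6\right) \left(-27\right) \frac{1}{- \sqrt{-19} - 162}\right) = 29 \left(\left(-6\right) \left(-27\right) \frac{1}{- i \sqrt{19} - 162}\right) = 29 \left(\left(-6\right) \left(-27\right) \frac{1}{-162 - i \sqrt{19}}\right) = 29 \frac{162}{-162 - i \sqrt{19}} = \frac{4698}{-162 - i \sqrt{19}}$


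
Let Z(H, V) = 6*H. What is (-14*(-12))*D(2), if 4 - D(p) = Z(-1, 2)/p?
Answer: 1176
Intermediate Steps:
D(p) = 4 + 6/p (D(p) = 4 - 6*(-1)/p = 4 - (-6)/p = 4 + 6/p)
(-14*(-12))*D(2) = (-14*(-12))*(4 + 6/2) = 168*(4 + 6*(½)) = 168*(4 + 3) = 168*7 = 1176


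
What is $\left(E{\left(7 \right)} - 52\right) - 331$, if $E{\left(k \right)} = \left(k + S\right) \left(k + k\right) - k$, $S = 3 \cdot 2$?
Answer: $-208$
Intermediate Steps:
$S = 6$
$E{\left(k \right)} = - k + 2 k \left(6 + k\right)$ ($E{\left(k \right)} = \left(k + 6\right) \left(k + k\right) - k = \left(6 + k\right) 2 k - k = 2 k \left(6 + k\right) - k = - k + 2 k \left(6 + k\right)$)
$\left(E{\left(7 \right)} - 52\right) - 331 = \left(7 \left(11 + 2 \cdot 7\right) - 52\right) - 331 = \left(7 \left(11 + 14\right) - 52\right) - 331 = \left(7 \cdot 25 - 52\right) - 331 = \left(175 - 52\right) - 331 = 123 - 331 = -208$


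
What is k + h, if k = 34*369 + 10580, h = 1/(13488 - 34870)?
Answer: 494480131/21382 ≈ 23126.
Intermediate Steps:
h = -1/21382 (h = 1/(-21382) = -1/21382 ≈ -4.6768e-5)
k = 23126 (k = 12546 + 10580 = 23126)
k + h = 23126 - 1/21382 = 494480131/21382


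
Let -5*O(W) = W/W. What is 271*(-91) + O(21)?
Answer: -123306/5 ≈ -24661.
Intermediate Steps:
O(W) = -⅕ (O(W) = -W/(5*W) = -⅕*1 = -⅕)
271*(-91) + O(21) = 271*(-91) - ⅕ = -24661 - ⅕ = -123306/5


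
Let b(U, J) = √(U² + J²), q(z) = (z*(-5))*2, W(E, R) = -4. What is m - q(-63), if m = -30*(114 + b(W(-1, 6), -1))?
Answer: -4050 - 30*√17 ≈ -4173.7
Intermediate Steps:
q(z) = -10*z (q(z) = -5*z*2 = -10*z)
b(U, J) = √(J² + U²)
m = -3420 - 30*√17 (m = -30*(114 + √((-1)² + (-4)²)) = -30*(114 + √(1 + 16)) = -30*(114 + √17) = -3420 - 30*√17 ≈ -3543.7)
m - q(-63) = (-3420 - 30*√17) - (-10)*(-63) = (-3420 - 30*√17) - 1*630 = (-3420 - 30*√17) - 630 = -4050 - 30*√17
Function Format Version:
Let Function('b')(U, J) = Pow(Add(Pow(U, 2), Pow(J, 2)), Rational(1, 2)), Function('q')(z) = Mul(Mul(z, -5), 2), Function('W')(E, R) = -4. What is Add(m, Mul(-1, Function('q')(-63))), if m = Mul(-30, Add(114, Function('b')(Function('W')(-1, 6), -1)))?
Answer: Add(-4050, Mul(-30, Pow(17, Rational(1, 2)))) ≈ -4173.7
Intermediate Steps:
Function('q')(z) = Mul(-10, z) (Function('q')(z) = Mul(Mul(-5, z), 2) = Mul(-10, z))
Function('b')(U, J) = Pow(Add(Pow(J, 2), Pow(U, 2)), Rational(1, 2))
m = Add(-3420, Mul(-30, Pow(17, Rational(1, 2)))) (m = Mul(-30, Add(114, Pow(Add(Pow(-1, 2), Pow(-4, 2)), Rational(1, 2)))) = Mul(-30, Add(114, Pow(Add(1, 16), Rational(1, 2)))) = Mul(-30, Add(114, Pow(17, Rational(1, 2)))) = Add(-3420, Mul(-30, Pow(17, Rational(1, 2)))) ≈ -3543.7)
Add(m, Mul(-1, Function('q')(-63))) = Add(Add(-3420, Mul(-30, Pow(17, Rational(1, 2)))), Mul(-1, Mul(-10, -63))) = Add(Add(-3420, Mul(-30, Pow(17, Rational(1, 2)))), Mul(-1, 630)) = Add(Add(-3420, Mul(-30, Pow(17, Rational(1, 2)))), -630) = Add(-4050, Mul(-30, Pow(17, Rational(1, 2))))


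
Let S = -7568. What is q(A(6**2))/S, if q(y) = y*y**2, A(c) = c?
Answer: -2916/473 ≈ -6.1649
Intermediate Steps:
q(y) = y**3
q(A(6**2))/S = (6**2)**3/(-7568) = 36**3*(-1/7568) = 46656*(-1/7568) = -2916/473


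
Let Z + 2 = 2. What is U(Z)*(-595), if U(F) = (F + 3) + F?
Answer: -1785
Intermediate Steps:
Z = 0 (Z = -2 + 2 = 0)
U(F) = 3 + 2*F (U(F) = (3 + F) + F = 3 + 2*F)
U(Z)*(-595) = (3 + 2*0)*(-595) = (3 + 0)*(-595) = 3*(-595) = -1785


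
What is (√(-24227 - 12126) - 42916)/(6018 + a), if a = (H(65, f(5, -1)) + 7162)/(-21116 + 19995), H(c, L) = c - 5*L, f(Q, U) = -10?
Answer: -2532044/354679 + 59*I*√36353/354679 ≈ -7.139 + 0.031717*I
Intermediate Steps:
a = -383/59 (a = ((65 - 5*(-10)) + 7162)/(-21116 + 19995) = ((65 + 50) + 7162)/(-1121) = (115 + 7162)*(-1/1121) = 7277*(-1/1121) = -383/59 ≈ -6.4915)
(√(-24227 - 12126) - 42916)/(6018 + a) = (√(-24227 - 12126) - 42916)/(6018 - 383/59) = (√(-36353) - 42916)/(354679/59) = (I*√36353 - 42916)*(59/354679) = (-42916 + I*√36353)*(59/354679) = -2532044/354679 + 59*I*√36353/354679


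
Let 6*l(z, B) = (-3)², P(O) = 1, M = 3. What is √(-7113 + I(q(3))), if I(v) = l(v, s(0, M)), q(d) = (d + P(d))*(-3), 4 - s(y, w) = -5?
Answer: I*√28446/2 ≈ 84.33*I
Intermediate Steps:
s(y, w) = 9 (s(y, w) = 4 - 1*(-5) = 4 + 5 = 9)
q(d) = -3 - 3*d (q(d) = (d + 1)*(-3) = (1 + d)*(-3) = -3 - 3*d)
l(z, B) = 3/2 (l(z, B) = (⅙)*(-3)² = (⅙)*9 = 3/2)
I(v) = 3/2
√(-7113 + I(q(3))) = √(-7113 + 3/2) = √(-14223/2) = I*√28446/2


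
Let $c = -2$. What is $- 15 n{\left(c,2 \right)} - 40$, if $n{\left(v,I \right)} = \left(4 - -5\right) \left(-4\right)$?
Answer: $500$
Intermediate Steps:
$n{\left(v,I \right)} = -36$ ($n{\left(v,I \right)} = \left(4 + 5\right) \left(-4\right) = 9 \left(-4\right) = -36$)
$- 15 n{\left(c,2 \right)} - 40 = \left(-15\right) \left(-36\right) - 40 = 540 - 40 = 500$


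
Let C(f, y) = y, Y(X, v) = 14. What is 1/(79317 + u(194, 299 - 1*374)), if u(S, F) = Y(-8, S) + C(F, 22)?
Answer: 1/79353 ≈ 1.2602e-5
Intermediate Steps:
u(S, F) = 36 (u(S, F) = 14 + 22 = 36)
1/(79317 + u(194, 299 - 1*374)) = 1/(79317 + 36) = 1/79353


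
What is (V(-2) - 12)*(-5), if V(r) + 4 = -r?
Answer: 70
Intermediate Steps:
V(r) = -4 - r
(V(-2) - 12)*(-5) = ((-4 - 1*(-2)) - 12)*(-5) = ((-4 + 2) - 12)*(-5) = (-2 - 12)*(-5) = -14*(-5) = 70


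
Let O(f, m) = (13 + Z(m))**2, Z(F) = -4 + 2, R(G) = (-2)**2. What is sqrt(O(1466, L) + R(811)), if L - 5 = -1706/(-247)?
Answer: 5*sqrt(5) ≈ 11.180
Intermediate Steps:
R(G) = 4
L = 2941/247 (L = 5 - 1706/(-247) = 5 - 1706*(-1/247) = 5 + 1706/247 = 2941/247 ≈ 11.907)
Z(F) = -2
O(f, m) = 121 (O(f, m) = (13 - 2)**2 = 11**2 = 121)
sqrt(O(1466, L) + R(811)) = sqrt(121 + 4) = sqrt(125) = 5*sqrt(5)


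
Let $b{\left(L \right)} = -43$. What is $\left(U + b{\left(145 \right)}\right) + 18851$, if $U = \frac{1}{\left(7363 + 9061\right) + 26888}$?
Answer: $\frac{814612097}{43312} \approx 18808.0$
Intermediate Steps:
$U = \frac{1}{43312}$ ($U = \frac{1}{16424 + 26888} = \frac{1}{43312} \approx 2.3088 \cdot 10^{-5}$)
$\left(U + b{\left(145 \right)}\right) + 18851 = \left(\frac{1}{43312} - 43\right) + 18851 = - \frac{1862415}{43312} + 18851 = \frac{814612097}{43312}$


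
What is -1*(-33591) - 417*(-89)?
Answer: 70704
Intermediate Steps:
-1*(-33591) - 417*(-89) = 33591 + 37113 = 70704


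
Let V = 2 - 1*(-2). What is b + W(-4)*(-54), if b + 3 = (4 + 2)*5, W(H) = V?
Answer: -189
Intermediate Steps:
V = 4 (V = 2 + 2 = 4)
W(H) = 4
b = 27 (b = -3 + (4 + 2)*5 = -3 + 6*5 = -3 + 30 = 27)
b + W(-4)*(-54) = 27 + 4*(-54) = 27 - 216 = -189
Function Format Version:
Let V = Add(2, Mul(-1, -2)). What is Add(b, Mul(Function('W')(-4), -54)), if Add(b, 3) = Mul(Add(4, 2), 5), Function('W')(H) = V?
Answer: -189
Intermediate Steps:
V = 4 (V = Add(2, 2) = 4)
Function('W')(H) = 4
b = 27 (b = Add(-3, Mul(Add(4, 2), 5)) = Add(-3, Mul(6, 5)) = Add(-3, 30) = 27)
Add(b, Mul(Function('W')(-4), -54)) = Add(27, Mul(4, -54)) = Add(27, -216) = -189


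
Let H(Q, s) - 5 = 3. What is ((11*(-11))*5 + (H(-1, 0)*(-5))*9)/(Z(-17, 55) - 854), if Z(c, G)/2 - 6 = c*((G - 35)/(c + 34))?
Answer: 965/882 ≈ 1.0941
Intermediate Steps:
H(Q, s) = 8 (H(Q, s) = 5 + 3 = 8)
Z(c, G) = 12 + 2*c*(-35 + G)/(34 + c) (Z(c, G) = 12 + 2*(c*((G - 35)/(c + 34))) = 12 + 2*(c*((-35 + G)/(34 + c))) = 12 + 2*(c*(-35 + G)/(34 + c)) = 12 + 2*c*(-35 + G)/(34 + c))
((11*(-11))*5 + (H(-1, 0)*(-5))*9)/(Z(-17, 55) - 854) = ((11*(-11))*5 + (8*(-5))*9)/(2*(204 - 29*(-17) + 55*(-17))/(34 - 17) - 854) = (-121*5 - 40*9)/(2*(204 + 493 - 935)/17 - 854) = (-605 - 360)/(2*(1/17)*(-238) - 854) = -965/(-28 - 854) = -965/(-882) = -965*(-1/882) = 965/882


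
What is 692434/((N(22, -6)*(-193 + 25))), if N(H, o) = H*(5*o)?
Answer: 346217/55440 ≈ 6.2449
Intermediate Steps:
N(H, o) = 5*H*o
692434/((N(22, -6)*(-193 + 25))) = 692434/(((5*22*(-6))*(-193 + 25))) = 692434/((-660*(-168))) = 692434/110880 = 692434*(1/110880) = 346217/55440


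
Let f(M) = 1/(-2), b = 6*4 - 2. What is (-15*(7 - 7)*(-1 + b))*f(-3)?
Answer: 0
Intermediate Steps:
b = 22 (b = 24 - 2 = 22)
f(M) = -½
(-15*(7 - 7)*(-1 + b))*f(-3) = -15*(7 - 7)*(-1 + 22)*(-½) = -0*21*(-½) = -15*0*(-½) = 0*(-½) = 0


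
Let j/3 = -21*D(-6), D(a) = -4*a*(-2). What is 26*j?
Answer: 78624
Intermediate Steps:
D(a) = 8*a
j = 3024 (j = 3*(-168*(-6)) = 3*(-21*(-48)) = 3*1008 = 3024)
26*j = 26*3024 = 78624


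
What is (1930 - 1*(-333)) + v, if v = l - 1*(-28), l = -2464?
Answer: -173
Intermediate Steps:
v = -2436 (v = -2464 - 1*(-28) = -2464 + 28 = -2436)
(1930 - 1*(-333)) + v = (1930 - 1*(-333)) - 2436 = (1930 + 333) - 2436 = 2263 - 2436 = -173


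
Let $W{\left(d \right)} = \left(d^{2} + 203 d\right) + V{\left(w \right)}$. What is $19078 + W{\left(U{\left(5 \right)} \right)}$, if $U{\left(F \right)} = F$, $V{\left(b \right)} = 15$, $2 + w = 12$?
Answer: $20133$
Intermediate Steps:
$w = 10$ ($w = -2 + 12 = 10$)
$W{\left(d \right)} = 15 + d^{2} + 203 d$ ($W{\left(d \right)} = \left(d^{2} + 203 d\right) + 15 = 15 + d^{2} + 203 d$)
$19078 + W{\left(U{\left(5 \right)} \right)} = 19078 + \left(15 + 5^{2} + 203 \cdot 5\right) = 19078 + \left(15 + 25 + 1015\right) = 19078 + 1055 = 20133$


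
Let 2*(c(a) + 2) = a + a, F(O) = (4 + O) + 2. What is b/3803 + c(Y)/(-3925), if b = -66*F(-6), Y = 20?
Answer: -18/3925 ≈ -0.0045860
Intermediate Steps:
F(O) = 6 + O
c(a) = -2 + a (c(a) = -2 + (a + a)/2 = -2 + (2*a)/2 = -2 + a)
b = 0 (b = -66*(6 - 6) = -66*0 = 0)
b/3803 + c(Y)/(-3925) = 0/3803 + (-2 + 20)/(-3925) = 0*(1/3803) + 18*(-1/3925) = 0 - 18/3925 = -18/3925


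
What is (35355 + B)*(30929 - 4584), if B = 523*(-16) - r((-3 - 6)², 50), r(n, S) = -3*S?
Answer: 714924265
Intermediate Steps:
B = -8218 (B = 523*(-16) - (-3)*50 = -8368 - 1*(-150) = -8368 + 150 = -8218)
(35355 + B)*(30929 - 4584) = (35355 - 8218)*(30929 - 4584) = 27137*26345 = 714924265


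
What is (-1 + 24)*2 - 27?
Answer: 19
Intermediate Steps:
(-1 + 24)*2 - 27 = 23*2 - 27 = 46 - 27 = 19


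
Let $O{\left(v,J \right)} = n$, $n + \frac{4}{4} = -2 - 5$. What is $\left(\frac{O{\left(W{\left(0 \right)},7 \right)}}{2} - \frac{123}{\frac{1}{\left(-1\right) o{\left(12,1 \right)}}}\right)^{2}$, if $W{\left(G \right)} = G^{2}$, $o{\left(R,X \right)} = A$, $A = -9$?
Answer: $1234321$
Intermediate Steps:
$o{\left(R,X \right)} = -9$
$n = -8$ ($n = -1 - 7 = -8$)
$O{\left(v,J \right)} = -8$
$\left(\frac{O{\left(W{\left(0 \right)},7 \right)}}{2} - \frac{123}{\frac{1}{\left(-1\right) o{\left(12,1 \right)}}}\right)^{2} = \left(- \frac{8}{2} - \frac{123}{\frac{1}{\left(-1\right) \left(-9\right)}}\right)^{2} = \left(\left(-8\right) \frac{1}{2} - \frac{123}{\frac{1}{9}}\right)^{2} = \left(-4 - 123 \frac{1}{\frac{1}{9}}\right)^{2} = \left(-4 - 1107\right)^{2} = \left(-1111\right)^{2} = 1234321$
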